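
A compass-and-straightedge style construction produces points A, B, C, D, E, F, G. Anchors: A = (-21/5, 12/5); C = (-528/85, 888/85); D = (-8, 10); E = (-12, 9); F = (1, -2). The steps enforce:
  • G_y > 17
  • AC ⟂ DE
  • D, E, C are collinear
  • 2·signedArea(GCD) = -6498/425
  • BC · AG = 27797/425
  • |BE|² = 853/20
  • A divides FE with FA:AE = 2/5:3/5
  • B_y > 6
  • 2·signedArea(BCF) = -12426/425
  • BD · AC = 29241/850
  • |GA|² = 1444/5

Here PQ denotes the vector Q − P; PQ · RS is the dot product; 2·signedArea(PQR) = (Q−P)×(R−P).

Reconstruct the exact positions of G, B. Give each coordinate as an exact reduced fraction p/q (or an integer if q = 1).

B = (-61/10, 31/5)
G = (-59/5, 88/5)

1. B_x = -61/10  [BD · AC = 29241/850 ∩ 2·signedArea(BCF) = -12426/425]
2. B_y = 31/5  [BD · AC = 29241/850 ∩ 2·signedArea(BCF) = -12426/425]
   → B = (-61/10, 31/5)
3. G_x = -59/5  [2·signedArea(GCD) = -6498/425 ∩ BC · AG = 27797/425]
4. G_y = 88/5  [2·signedArea(GCD) = -6498/425 ∩ BC · AG = 27797/425]
   → G = (-59/5, 88/5)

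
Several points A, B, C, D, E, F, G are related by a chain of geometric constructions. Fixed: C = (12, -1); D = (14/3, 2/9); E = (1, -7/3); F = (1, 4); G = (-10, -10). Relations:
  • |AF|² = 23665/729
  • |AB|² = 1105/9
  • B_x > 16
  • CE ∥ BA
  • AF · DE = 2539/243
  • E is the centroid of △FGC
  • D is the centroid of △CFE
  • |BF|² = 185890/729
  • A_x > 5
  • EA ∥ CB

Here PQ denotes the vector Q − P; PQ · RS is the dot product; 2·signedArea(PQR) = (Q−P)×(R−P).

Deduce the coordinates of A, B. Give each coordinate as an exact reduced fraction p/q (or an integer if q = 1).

A = (53/9, 29/27)
B = (152/9, 65/27)

1. A_x = 53/9  [line 11/3·x + 23/9·y + -5914/243 = 0 ∩ |AF|² = 23665/729]
2. A_y = 29/27  [line 11/3·x + 23/9·y + -5914/243 = 0 ∩ |AF|² = 23665/729]
   → A = (53/9, 29/27)
3. B_x = 152/9  [CE ∥ BA ∩ EA ∥ CB]
4. B_y = 65/27  [CE ∥ BA ∩ EA ∥ CB]
   → B = (152/9, 65/27)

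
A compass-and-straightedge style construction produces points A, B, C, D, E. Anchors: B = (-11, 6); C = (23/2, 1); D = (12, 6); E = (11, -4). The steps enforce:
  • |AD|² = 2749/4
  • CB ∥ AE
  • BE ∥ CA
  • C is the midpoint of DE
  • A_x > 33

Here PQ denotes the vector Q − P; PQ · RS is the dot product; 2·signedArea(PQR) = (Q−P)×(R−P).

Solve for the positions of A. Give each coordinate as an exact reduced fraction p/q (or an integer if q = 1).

1. A_x = 67/2  [CB ∥ AE ∩ BE ∥ CA]
2. A_y = -9  [CB ∥ AE ∩ BE ∥ CA]
   → A = (67/2, -9)

A = (67/2, -9)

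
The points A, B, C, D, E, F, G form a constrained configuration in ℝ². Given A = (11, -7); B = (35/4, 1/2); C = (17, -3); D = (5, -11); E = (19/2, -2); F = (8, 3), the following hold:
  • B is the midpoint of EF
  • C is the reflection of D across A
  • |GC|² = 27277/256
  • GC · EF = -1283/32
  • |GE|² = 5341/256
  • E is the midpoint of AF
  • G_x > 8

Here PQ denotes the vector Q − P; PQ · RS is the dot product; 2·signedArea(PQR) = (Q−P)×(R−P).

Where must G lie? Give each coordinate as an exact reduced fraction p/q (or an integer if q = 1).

G = (131/16, 19/8)

1. G_x = 131/16  [line 3/2·x + -5·y + -13/32 = 0 ∩ |GE|² = 5341/256]
2. G_y = 19/8  [line 3/2·x + -5·y + -13/32 = 0 ∩ |GE|² = 5341/256]
   → G = (131/16, 19/8)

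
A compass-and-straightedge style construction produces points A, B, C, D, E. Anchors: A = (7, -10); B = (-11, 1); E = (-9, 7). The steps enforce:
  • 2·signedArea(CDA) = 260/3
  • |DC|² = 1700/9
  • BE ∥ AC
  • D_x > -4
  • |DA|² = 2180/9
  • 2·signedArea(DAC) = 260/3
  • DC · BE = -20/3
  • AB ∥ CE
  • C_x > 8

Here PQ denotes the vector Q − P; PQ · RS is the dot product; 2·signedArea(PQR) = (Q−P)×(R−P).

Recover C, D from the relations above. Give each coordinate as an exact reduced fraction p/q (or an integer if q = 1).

C = (9, -4)
D = (-11/3, 4/3)

1. C_x = 9  [AB ∥ CE ∩ BE ∥ AC]
2. C_y = -4  [AB ∥ CE ∩ BE ∥ AC]
   → C = (9, -4)
3. D_x = -11/3  [2·signedArea(DAC) = 260/3 ∩ DC · BE = -20/3]
4. D_y = 4/3  [2·signedArea(DAC) = 260/3 ∩ DC · BE = -20/3]
   → D = (-11/3, 4/3)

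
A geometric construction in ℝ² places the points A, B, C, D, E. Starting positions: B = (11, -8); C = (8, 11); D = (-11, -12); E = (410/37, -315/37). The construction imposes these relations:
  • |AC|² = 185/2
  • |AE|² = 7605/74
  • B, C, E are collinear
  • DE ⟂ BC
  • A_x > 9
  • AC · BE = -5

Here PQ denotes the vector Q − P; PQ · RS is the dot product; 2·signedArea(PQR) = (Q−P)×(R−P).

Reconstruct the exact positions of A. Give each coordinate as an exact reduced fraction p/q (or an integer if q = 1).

A = (19/2, 3/2)

1. A_x = 19/2  [line -3/37·x + 19/37·y + 0 = 0 ∩ |AC|² = 185/2]
2. A_y = 3/2  [line -3/37·x + 19/37·y + 0 = 0 ∩ |AC|² = 185/2]
   → A = (19/2, 3/2)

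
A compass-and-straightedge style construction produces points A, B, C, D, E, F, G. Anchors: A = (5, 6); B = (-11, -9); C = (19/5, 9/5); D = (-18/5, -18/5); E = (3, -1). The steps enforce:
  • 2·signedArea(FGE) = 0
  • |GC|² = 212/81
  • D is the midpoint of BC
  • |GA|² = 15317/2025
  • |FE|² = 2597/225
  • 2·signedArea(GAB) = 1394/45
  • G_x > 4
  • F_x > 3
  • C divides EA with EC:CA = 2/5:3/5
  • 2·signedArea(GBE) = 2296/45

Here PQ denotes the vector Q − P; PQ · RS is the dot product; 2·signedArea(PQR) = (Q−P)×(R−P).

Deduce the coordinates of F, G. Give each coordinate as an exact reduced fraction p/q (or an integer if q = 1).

1. G_x = 191/45  [2·signedArea(GAB) = 1394/45 ∩ 2·signedArea(GBE) = 2296/45]
2. G_y = 151/45  [2·signedArea(GAB) = 1394/45 ∩ 2·signedArea(GBE) = 2296/45]
   → G = (191/45, 151/45)
3. F_x = 59/15  [line 196/45·x + -56/45·y + -644/45 = 0 ∩ |FE|² = 2597/225]
4. F_y = 34/15  [line 196/45·x + -56/45·y + -644/45 = 0 ∩ |FE|² = 2597/225]
   → F = (59/15, 34/15)

F = (59/15, 34/15)
G = (191/45, 151/45)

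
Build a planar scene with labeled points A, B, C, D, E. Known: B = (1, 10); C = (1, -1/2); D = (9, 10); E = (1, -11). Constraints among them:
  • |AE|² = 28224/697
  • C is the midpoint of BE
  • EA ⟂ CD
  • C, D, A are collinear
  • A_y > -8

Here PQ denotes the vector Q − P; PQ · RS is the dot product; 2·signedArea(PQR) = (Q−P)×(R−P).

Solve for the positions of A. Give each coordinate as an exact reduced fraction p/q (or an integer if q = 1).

1. A_x = -2831/697  [C, D, A are collinear ∩ EA ⟂ CD]
2. A_y = -4979/697  [C, D, A are collinear ∩ EA ⟂ CD]
   → A = (-2831/697, -4979/697)

A = (-2831/697, -4979/697)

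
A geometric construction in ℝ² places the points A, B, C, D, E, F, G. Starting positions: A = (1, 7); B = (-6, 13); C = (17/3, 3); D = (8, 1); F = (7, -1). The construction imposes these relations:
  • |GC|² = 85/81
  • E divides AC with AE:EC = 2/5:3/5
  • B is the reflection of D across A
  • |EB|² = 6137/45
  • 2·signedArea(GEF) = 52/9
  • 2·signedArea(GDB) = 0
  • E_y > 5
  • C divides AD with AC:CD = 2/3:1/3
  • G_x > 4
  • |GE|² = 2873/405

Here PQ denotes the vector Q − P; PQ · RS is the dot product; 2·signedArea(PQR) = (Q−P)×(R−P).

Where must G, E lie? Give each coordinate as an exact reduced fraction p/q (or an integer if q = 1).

E = (43/15, 27/5)
G = (44/9, 11/3)

1. E_x = 43/15  [E divides AC with AE:EC = 2/5:3/5]
2. E_y = 27/5  [E divides AC with AE:EC = 2/5:3/5]
   → E = (43/15, 27/5)
3. G_x = 44/9  [2·signedArea(GDB) = 0 ∩ 2·signedArea(GEF) = 52/9]
4. G_y = 11/3  [2·signedArea(GDB) = 0 ∩ 2·signedArea(GEF) = 52/9]
   → G = (44/9, 11/3)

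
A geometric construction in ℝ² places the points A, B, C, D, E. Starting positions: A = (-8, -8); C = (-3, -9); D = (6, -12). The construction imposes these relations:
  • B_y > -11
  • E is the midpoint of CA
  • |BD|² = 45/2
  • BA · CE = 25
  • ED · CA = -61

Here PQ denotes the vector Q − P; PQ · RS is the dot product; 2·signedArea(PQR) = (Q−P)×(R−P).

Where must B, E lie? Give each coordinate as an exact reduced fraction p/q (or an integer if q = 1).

1. E_x = -11/2  [E is the midpoint of CA]
2. E_y = -17/2  [E is the midpoint of CA]
   → E = (-11/2, -17/2)
3. B_x = 3/2  [line 5/2·x + -1/2·y + -9 = 0 ∩ |BD|² = 45/2]
4. B_y = -21/2  [line 5/2·x + -1/2·y + -9 = 0 ∩ |BD|² = 45/2]
   → B = (3/2, -21/2)

B = (3/2, -21/2)
E = (-11/2, -17/2)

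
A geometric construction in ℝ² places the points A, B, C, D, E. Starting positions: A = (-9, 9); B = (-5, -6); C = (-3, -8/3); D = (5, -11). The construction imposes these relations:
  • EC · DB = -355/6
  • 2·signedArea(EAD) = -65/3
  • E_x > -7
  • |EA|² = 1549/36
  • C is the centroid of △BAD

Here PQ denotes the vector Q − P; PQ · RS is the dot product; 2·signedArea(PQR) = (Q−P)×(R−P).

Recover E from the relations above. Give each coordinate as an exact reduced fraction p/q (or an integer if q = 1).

1. E_x = -6  [2·signedArea(EAD) = -65/3 ∩ EC · DB = -355/6]
2. E_y = 19/6  [2·signedArea(EAD) = -65/3 ∩ EC · DB = -355/6]
   → E = (-6, 19/6)

E = (-6, 19/6)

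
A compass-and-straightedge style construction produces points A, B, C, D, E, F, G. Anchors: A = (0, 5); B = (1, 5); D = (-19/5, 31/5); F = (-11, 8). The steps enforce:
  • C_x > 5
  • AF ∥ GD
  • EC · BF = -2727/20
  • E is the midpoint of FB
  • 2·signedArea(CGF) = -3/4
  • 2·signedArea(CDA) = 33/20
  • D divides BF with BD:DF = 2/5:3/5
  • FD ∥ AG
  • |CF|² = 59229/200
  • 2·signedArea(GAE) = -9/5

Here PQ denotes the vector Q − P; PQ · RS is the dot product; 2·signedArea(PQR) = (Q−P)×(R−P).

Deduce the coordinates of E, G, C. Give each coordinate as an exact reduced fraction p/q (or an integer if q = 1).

C = (113/20, 73/20)
E = (-5, 13/2)
G = (36/5, 16/5)

1. E_x = -5  [E is the midpoint of FB]
2. E_y = 13/2  [E is the midpoint of FB]
   → E = (-5, 13/2)
3. G_x = 36/5  [AF ∥ GD ∩ FD ∥ AG]
4. G_y = 16/5  [AF ∥ GD ∩ FD ∥ AG]
   → G = (36/5, 16/5)
5. C_x = 113/20  [2·signedArea(CDA) = 33/20 ∩ EC · BF = -2727/20]
6. C_y = 73/20  [2·signedArea(CDA) = 33/20 ∩ EC · BF = -2727/20]
   → C = (113/20, 73/20)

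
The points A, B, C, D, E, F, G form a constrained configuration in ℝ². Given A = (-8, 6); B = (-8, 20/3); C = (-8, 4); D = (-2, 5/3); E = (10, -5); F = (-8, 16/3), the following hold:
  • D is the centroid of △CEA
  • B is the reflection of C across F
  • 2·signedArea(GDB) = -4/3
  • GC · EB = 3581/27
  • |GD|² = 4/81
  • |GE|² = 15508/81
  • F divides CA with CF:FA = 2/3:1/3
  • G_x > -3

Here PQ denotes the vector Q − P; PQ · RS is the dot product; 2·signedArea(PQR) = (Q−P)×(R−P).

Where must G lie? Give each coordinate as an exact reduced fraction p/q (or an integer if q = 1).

1. G_x = -2  [GC · EB = 3581/27 ∩ 2·signedArea(GDB) = -4/3]
2. G_y = 17/9  [GC · EB = 3581/27 ∩ 2·signedArea(GDB) = -4/3]
   → G = (-2, 17/9)

G = (-2, 17/9)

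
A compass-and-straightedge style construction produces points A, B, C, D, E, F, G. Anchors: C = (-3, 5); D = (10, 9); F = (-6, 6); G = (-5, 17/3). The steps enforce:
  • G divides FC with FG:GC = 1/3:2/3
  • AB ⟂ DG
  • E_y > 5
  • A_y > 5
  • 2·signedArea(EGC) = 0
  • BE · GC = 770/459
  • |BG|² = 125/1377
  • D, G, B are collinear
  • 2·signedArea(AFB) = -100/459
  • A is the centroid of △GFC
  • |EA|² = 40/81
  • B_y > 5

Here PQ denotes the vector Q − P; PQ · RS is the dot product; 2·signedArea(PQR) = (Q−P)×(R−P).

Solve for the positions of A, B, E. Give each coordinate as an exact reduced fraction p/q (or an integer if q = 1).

1. A_x = -14/3  [A is the centroid of △GFC]
2. A_y = 50/9  [A is the centroid of △GFC]
   → A = (-14/3, 50/9)
3. B_x = -80/17  [D, G, B are collinear ∩ AB ⟂ DG]
4. B_y = 877/153  [D, G, B are collinear ∩ AB ⟂ DG]
   → B = (-80/17, 877/153)
5. E_x = -4  [2·signedArea(EGC) = 0 ∩ BE · GC = 770/459]
6. E_y = 16/3  [2·signedArea(EGC) = 0 ∩ BE · GC = 770/459]
   → E = (-4, 16/3)

A = (-14/3, 50/9)
B = (-80/17, 877/153)
E = (-4, 16/3)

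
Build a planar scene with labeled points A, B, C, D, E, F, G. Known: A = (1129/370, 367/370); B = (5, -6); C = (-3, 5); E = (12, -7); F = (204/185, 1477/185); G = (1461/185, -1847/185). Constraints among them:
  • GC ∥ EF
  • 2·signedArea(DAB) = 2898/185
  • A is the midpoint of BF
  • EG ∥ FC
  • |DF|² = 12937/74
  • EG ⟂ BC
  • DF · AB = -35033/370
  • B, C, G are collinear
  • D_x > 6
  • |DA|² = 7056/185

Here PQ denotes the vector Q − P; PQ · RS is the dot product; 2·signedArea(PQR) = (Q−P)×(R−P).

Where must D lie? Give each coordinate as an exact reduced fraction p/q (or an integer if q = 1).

D = (2473/370, -1481/370)

1. D_x = 2473/370  [DF · AB = -35033/370 ∩ 2·signedArea(DAB) = 2898/185]
2. D_y = -1481/370  [DF · AB = -35033/370 ∩ 2·signedArea(DAB) = 2898/185]
   → D = (2473/370, -1481/370)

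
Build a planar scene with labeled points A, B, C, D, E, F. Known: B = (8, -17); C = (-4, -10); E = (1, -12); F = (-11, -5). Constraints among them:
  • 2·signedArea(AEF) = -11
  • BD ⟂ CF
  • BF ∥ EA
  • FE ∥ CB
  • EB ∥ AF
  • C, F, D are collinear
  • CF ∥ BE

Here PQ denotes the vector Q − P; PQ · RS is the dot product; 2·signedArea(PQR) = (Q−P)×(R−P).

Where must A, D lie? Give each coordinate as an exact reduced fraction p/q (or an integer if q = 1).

1. A_x = -18  [EB ∥ AF ∩ BF ∥ EA]
2. A_y = 0  [EB ∥ AF ∩ BF ∥ EA]
   → A = (-18, 0)
3. D_x = 537/74  [C, F, D are collinear ∩ BD ⟂ CF]
4. D_y = -1335/74  [C, F, D are collinear ∩ BD ⟂ CF]
   → D = (537/74, -1335/74)

A = (-18, 0)
D = (537/74, -1335/74)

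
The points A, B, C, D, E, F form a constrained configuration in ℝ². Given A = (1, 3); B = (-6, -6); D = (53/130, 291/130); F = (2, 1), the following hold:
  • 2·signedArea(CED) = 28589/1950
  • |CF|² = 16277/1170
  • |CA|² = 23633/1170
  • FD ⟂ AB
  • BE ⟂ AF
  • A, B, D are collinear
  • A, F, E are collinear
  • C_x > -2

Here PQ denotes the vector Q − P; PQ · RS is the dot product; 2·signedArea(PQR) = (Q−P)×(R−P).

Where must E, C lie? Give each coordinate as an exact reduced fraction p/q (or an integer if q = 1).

1. E_x = 16/5  [A, F, E are collinear ∩ BE ⟂ AF]
2. E_y = -7/5  [A, F, E are collinear ∩ BE ⟂ AF]
   → E = (16/5, -7/5)
3. C_x = -467/390  [line -473/130·x + -363/130·y + -6754/975 = 0 ∩ |CA|² = 23633/1170]
4. C_y = -359/390  [line -473/130·x + -363/130·y + -6754/975 = 0 ∩ |CA|² = 23633/1170]
   → C = (-467/390, -359/390)

C = (-467/390, -359/390)
E = (16/5, -7/5)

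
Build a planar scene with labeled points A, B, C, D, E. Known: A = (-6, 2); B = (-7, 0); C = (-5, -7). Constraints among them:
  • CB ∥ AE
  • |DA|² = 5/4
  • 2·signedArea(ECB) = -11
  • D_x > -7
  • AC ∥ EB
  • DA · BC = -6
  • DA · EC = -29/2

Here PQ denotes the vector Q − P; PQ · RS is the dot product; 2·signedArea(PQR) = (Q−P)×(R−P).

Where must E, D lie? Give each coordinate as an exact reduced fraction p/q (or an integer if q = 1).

1. E_x = -8  [AC ∥ EB ∩ CB ∥ AE]
2. E_y = 9  [AC ∥ EB ∩ CB ∥ AE]
   → E = (-8, 9)
3. D_x = -13/2  [DA · EC = -29/2 ∩ DA · BC = -6]
4. D_y = 1  [DA · EC = -29/2 ∩ DA · BC = -6]
   → D = (-13/2, 1)

D = (-13/2, 1)
E = (-8, 9)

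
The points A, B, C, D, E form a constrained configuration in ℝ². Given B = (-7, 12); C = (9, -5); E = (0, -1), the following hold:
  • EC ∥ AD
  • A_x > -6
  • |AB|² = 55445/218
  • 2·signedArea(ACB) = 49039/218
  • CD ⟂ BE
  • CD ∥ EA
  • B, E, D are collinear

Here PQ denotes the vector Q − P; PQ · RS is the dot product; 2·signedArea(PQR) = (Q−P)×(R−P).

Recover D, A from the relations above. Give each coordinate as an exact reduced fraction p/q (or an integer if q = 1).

A = (-1157/218, -841/218)
D = (805/218, -1713/218)

1. D_x = 805/218  [B, E, D are collinear ∩ CD ⟂ BE]
2. D_y = -1713/218  [B, E, D are collinear ∩ CD ⟂ BE]
   → D = (805/218, -1713/218)
3. A_x = -1157/218  [EC ∥ AD ∩ CD ∥ EA]
4. A_y = -841/218  [EC ∥ AD ∩ CD ∥ EA]
   → A = (-1157/218, -841/218)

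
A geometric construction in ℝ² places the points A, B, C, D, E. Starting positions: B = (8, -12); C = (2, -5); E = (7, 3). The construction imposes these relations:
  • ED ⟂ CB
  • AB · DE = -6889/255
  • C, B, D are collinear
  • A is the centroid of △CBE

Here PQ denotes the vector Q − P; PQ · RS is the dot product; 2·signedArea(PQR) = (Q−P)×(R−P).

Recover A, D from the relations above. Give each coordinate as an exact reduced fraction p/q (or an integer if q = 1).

1. A_x = 17/3  [A is the centroid of △CBE]
2. A_y = -14/3  [A is the centroid of △CBE]
   → A = (17/3, -14/3)
3. D_x = 14/85  [C, B, D are collinear ∩ ED ⟂ CB]
4. D_y = -243/85  [C, B, D are collinear ∩ ED ⟂ CB]
   → D = (14/85, -243/85)

A = (17/3, -14/3)
D = (14/85, -243/85)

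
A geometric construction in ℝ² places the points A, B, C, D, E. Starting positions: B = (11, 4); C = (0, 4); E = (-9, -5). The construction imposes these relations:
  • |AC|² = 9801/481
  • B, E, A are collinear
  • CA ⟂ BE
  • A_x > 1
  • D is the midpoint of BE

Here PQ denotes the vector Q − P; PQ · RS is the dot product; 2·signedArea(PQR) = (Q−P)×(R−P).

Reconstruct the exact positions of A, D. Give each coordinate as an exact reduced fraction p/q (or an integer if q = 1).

1. A_x = 891/481  [B, E, A are collinear ∩ CA ⟂ BE]
2. A_y = -56/481  [B, E, A are collinear ∩ CA ⟂ BE]
   → A = (891/481, -56/481)
3. D_x = 1  [D is the midpoint of BE]
4. D_y = -1/2  [D is the midpoint of BE]
   → D = (1, -1/2)

A = (891/481, -56/481)
D = (1, -1/2)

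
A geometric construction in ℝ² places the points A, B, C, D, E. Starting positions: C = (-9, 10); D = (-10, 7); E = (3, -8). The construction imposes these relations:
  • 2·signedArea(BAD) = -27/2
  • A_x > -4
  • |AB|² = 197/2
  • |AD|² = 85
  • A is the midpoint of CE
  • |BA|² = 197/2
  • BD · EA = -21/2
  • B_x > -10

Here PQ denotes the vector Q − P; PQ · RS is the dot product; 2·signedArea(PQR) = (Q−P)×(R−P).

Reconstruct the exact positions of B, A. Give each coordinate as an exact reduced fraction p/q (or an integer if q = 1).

1. A_x = -3  [A is the midpoint of CE]
2. A_y = 1  [A is the midpoint of CE]
   → A = (-3, 1)
3. B_x = -19/2  [BD · EA = -21/2 ∩ 2·signedArea(BAD) = -27/2]
4. B_y = 17/2  [BD · EA = -21/2 ∩ 2·signedArea(BAD) = -27/2]
   → B = (-19/2, 17/2)

A = (-3, 1)
B = (-19/2, 17/2)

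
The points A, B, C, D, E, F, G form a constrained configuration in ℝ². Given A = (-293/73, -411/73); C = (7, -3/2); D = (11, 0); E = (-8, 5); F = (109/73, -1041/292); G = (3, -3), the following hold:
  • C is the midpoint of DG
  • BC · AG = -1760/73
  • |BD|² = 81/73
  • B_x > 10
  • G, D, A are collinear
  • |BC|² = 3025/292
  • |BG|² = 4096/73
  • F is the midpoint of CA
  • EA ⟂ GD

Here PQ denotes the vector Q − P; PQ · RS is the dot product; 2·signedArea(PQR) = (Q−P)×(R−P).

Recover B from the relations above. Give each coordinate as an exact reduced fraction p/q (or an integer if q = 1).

B = (731/73, -27/73)

1. B_x = 731/73  [line -512/73·x + -192/73·y + 5056/73 = 0 ∩ |BC|² = 3025/292]
2. B_y = -27/73  [line -512/73·x + -192/73·y + 5056/73 = 0 ∩ |BC|² = 3025/292]
   → B = (731/73, -27/73)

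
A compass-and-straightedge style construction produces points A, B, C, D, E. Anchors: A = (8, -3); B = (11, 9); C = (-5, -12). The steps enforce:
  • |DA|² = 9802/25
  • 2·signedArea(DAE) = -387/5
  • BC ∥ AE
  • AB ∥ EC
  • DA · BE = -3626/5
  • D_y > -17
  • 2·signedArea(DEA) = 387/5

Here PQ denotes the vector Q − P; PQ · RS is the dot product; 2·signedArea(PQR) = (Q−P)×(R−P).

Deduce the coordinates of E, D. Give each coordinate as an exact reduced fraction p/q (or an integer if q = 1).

D = (-31/5, -84/5)
E = (-8, -24)

1. E_x = -8  [AB ∥ EC ∩ BC ∥ AE]
2. E_y = -24  [AB ∥ EC ∩ BC ∥ AE]
   → E = (-8, -24)
3. D_x = -31/5  [2·signedArea(DAE) = -387/5 ∩ DA · BE = -3626/5]
4. D_y = -84/5  [2·signedArea(DAE) = -387/5 ∩ DA · BE = -3626/5]
   → D = (-31/5, -84/5)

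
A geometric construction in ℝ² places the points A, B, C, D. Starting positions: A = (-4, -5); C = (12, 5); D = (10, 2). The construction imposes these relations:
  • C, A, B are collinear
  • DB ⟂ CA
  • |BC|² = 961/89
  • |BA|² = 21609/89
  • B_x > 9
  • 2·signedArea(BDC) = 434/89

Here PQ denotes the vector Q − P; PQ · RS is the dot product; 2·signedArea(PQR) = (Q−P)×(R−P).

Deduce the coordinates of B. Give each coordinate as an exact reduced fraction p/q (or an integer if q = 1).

B = (820/89, 290/89)

1. B_x = 820/89  [C, A, B are collinear ∩ DB ⟂ CA]
2. B_y = 290/89  [C, A, B are collinear ∩ DB ⟂ CA]
   → B = (820/89, 290/89)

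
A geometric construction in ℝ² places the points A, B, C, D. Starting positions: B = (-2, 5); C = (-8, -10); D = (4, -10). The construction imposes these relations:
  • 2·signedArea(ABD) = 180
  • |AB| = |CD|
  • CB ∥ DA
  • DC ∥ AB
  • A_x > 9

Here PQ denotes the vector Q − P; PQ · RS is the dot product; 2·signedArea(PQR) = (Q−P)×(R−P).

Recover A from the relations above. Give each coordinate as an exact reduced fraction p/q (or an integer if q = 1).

1. A_x = 10  [DC ∥ AB ∩ CB ∥ DA]
2. A_y = 5  [DC ∥ AB ∩ CB ∥ DA]
   → A = (10, 5)

A = (10, 5)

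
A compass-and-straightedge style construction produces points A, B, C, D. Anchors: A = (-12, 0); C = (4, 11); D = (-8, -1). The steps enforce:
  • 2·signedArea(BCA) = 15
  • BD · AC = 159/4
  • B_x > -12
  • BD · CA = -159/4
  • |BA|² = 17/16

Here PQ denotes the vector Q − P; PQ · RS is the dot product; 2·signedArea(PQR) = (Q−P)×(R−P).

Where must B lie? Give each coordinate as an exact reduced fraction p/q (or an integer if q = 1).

1. B_x = -11  [BD · AC = 159/4 ∩ 2·signedArea(BCA) = 15]
2. B_y = -1/4  [BD · AC = 159/4 ∩ 2·signedArea(BCA) = 15]
   → B = (-11, -1/4)

B = (-11, -1/4)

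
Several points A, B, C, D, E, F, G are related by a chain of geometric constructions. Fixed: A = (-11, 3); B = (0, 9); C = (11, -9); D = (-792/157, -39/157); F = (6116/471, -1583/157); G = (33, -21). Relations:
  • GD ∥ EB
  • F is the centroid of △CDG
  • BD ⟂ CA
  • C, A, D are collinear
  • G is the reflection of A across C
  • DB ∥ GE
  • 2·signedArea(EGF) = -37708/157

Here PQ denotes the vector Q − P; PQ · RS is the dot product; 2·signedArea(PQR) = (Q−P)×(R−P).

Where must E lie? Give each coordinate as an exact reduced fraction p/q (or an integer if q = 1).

E = (5973/157, -1845/157)

1. E_x = 5973/157  [GD ∥ EB ∩ DB ∥ GE]
2. E_y = -1845/157  [GD ∥ EB ∩ DB ∥ GE]
   → E = (5973/157, -1845/157)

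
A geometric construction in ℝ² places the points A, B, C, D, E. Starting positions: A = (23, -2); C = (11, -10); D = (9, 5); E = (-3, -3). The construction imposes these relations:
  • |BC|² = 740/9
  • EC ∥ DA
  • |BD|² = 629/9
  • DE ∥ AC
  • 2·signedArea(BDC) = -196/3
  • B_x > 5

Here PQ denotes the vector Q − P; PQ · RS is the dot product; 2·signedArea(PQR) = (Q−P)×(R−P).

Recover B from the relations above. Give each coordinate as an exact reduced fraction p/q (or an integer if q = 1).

1. B_x = 17/3  [line 15·x + 2·y + -239/3 = 0 ∩ |BD|² = 629/9]
2. B_y = -8/3  [line 15·x + 2·y + -239/3 = 0 ∩ |BD|² = 629/9]
   → B = (17/3, -8/3)

B = (17/3, -8/3)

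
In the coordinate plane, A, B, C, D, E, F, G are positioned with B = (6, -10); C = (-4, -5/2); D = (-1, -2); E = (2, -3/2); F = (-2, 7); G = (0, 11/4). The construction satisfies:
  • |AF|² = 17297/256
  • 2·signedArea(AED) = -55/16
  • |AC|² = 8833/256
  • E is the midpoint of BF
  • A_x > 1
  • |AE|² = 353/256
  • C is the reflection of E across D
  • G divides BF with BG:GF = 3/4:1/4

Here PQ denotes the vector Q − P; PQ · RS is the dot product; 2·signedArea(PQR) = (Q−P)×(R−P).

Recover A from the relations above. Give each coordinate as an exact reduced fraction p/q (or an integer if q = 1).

1. A_x = 3/2  [line 1/2·x + -3·y + -33/16 = 0 ∩ |AF|² = 17297/256]
2. A_y = -7/16  [line 1/2·x + -3·y + -33/16 = 0 ∩ |AF|² = 17297/256]
   → A = (3/2, -7/16)

A = (3/2, -7/16)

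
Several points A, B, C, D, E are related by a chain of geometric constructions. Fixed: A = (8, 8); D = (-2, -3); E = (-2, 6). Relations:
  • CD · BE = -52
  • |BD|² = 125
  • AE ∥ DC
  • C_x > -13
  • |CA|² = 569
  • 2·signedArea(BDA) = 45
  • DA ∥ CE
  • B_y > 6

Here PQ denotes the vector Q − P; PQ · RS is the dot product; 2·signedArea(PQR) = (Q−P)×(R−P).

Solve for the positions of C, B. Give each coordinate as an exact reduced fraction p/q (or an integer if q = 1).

B = (3, 7)
C = (-12, -5)

1. C_x = -12  [DA ∥ CE ∩ AE ∥ DC]
2. C_y = -5  [DA ∥ CE ∩ AE ∥ DC]
   → C = (-12, -5)
3. B_x = 3  [2·signedArea(BDA) = 45 ∩ CD · BE = -52]
4. B_y = 7  [2·signedArea(BDA) = 45 ∩ CD · BE = -52]
   → B = (3, 7)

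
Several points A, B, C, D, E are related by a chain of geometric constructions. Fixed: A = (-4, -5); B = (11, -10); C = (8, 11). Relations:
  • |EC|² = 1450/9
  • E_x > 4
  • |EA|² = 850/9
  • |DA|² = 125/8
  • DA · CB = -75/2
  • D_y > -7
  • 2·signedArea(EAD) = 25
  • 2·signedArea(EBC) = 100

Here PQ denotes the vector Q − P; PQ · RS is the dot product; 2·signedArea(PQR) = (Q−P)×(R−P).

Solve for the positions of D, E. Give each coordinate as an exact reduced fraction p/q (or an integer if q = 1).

D = (-1/4, -25/4)
E = (5, -4/3)

1. D_x = -1/4  [line -3·x + 21·y + 261/2 = 0 ∩ |DA|² = 125/8]
2. D_y = -25/4  [line -3·x + 21·y + 261/2 = 0 ∩ |DA|² = 125/8]
   → D = (-1/4, -25/4)
3. E_x = 5  [2·signedArea(EAD) = 25 ∩ 2·signedArea(EBC) = 100]
4. E_y = -4/3  [2·signedArea(EAD) = 25 ∩ 2·signedArea(EBC) = 100]
   → E = (5, -4/3)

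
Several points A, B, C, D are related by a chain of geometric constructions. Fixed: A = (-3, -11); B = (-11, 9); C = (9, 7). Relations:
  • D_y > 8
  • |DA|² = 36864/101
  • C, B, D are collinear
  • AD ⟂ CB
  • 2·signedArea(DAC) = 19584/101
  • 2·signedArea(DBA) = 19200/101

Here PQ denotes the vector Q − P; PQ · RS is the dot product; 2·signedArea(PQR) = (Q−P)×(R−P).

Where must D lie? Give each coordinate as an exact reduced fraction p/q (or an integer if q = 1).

1. D_x = -111/101  [C, B, D are collinear ∩ AD ⟂ CB]
2. D_y = 809/101  [C, B, D are collinear ∩ AD ⟂ CB]
   → D = (-111/101, 809/101)

D = (-111/101, 809/101)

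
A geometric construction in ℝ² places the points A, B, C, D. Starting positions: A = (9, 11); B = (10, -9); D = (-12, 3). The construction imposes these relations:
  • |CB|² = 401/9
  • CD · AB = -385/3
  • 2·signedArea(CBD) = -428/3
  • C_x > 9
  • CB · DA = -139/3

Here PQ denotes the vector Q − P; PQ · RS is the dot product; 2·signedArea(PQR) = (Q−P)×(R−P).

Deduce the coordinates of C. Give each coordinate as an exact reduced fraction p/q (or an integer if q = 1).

1. C_x = 29/3  [2·signedArea(CBD) = -428/3 ∩ CD · AB = -385/3]
2. C_y = -7/3  [2·signedArea(CBD) = -428/3 ∩ CD · AB = -385/3]
   → C = (29/3, -7/3)

C = (29/3, -7/3)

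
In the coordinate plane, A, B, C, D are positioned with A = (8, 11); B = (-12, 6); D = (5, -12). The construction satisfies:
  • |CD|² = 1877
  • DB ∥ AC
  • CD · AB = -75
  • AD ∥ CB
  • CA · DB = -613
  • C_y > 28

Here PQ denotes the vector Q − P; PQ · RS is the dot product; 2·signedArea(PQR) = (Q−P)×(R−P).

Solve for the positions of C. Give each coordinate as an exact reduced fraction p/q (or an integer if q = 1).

1. C_x = -9  [AD ∥ CB ∩ DB ∥ AC]
2. C_y = 29  [AD ∥ CB ∩ DB ∥ AC]
   → C = (-9, 29)

C = (-9, 29)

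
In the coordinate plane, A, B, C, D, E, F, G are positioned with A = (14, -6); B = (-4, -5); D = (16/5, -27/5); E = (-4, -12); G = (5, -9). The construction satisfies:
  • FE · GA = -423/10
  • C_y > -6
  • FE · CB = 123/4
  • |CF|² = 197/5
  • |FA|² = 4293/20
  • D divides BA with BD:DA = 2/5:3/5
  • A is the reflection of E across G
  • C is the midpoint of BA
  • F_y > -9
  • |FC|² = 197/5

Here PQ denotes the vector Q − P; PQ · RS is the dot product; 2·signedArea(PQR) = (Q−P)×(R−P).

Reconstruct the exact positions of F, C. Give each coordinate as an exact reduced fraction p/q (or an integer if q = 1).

C = (5, -11/2)
F = (-2/5, -87/10)

1. F_x = -2/5  [line -9·x + -3·y + -297/10 = 0 ∩ |FA|² = 4293/20]
2. F_y = -87/10  [line -9·x + -3·y + -297/10 = 0 ∩ |FA|² = 4293/20]
   → F = (-2/5, -87/10)
3. C_x = 5  [FE · CB = 123/4 ∩ C is the midpoint of BA]
4. C_y = -11/2  [FE · CB = 123/4 ∩ C is the midpoint of BA]
   → C = (5, -11/2)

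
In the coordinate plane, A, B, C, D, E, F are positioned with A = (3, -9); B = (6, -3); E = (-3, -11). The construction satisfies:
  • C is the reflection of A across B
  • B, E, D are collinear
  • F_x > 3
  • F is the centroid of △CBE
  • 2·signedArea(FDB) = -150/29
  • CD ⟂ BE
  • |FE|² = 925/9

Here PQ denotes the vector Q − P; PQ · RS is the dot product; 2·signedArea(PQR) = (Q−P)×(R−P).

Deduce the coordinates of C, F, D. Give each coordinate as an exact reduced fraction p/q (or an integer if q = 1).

1. C_x = 9  [C is the reflection of A across B]
2. C_y = 3  [C is the reflection of A across B]
   → C = (9, 3)
3. F_x = 4  [F is the centroid of △CBE]
4. F_y = -11/3  [F is the centroid of △CBE]
   → F = (4, -11/3)
5. D_x = 309/29  [B, E, D are collinear ∩ CD ⟂ BE]
6. D_y = 33/29  [B, E, D are collinear ∩ CD ⟂ BE]
   → D = (309/29, 33/29)

C = (9, 3)
D = (309/29, 33/29)
F = (4, -11/3)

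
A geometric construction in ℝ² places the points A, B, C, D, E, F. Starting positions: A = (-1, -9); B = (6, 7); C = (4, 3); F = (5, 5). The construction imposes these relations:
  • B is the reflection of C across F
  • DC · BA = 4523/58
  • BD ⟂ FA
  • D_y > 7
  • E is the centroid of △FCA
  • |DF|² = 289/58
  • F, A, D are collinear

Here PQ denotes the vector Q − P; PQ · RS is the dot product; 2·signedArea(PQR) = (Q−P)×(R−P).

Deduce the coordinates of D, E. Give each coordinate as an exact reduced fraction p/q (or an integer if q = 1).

D = (341/58, 409/58)
E = (8/3, -1/3)

1. D_x = 341/58  [F, A, D are collinear ∩ BD ⟂ FA]
2. D_y = 409/58  [F, A, D are collinear ∩ BD ⟂ FA]
   → D = (341/58, 409/58)
3. E_x = 8/3  [E is the centroid of △FCA]
4. E_y = -1/3  [E is the centroid of △FCA]
   → E = (8/3, -1/3)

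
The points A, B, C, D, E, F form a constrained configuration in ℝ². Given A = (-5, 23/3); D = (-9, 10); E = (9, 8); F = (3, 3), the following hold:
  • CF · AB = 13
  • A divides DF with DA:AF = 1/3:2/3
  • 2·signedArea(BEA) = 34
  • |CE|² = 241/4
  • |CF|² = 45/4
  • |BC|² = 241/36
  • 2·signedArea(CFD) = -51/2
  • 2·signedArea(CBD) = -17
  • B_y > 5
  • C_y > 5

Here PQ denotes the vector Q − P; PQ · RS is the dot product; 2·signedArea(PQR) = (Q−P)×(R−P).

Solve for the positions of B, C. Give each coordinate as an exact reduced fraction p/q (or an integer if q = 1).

1. C_x = 3/2  [line -7·x + -12·y + 165/2 = 0 ∩ |CF|² = 45/4]
2. C_y = 6  [line -7·x + -12·y + 165/2 = 0 ∩ |CF|² = 45/4]
   → C = (3/2, 6)
3. B_x = -1  [2·signedArea(BEA) = 34 ∩ 2·signedArea(CBD) = -17]
4. B_y = 16/3  [2·signedArea(BEA) = 34 ∩ 2·signedArea(CBD) = -17]
   → B = (-1, 16/3)

B = (-1, 16/3)
C = (3/2, 6)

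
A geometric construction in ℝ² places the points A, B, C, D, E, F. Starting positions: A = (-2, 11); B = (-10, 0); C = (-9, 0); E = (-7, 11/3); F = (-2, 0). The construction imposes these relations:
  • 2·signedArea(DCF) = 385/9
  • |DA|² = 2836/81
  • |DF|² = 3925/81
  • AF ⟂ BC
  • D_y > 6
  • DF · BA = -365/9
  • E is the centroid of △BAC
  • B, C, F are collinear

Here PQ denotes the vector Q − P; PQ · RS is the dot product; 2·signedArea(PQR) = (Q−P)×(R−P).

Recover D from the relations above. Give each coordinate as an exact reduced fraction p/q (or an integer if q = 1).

1. D_x = -16/3  [DF · BA = -365/9 ∩ 2·signedArea(DCF) = 385/9]
2. D_y = 55/9  [DF · BA = -365/9 ∩ 2·signedArea(DCF) = 385/9]
   → D = (-16/3, 55/9)

D = (-16/3, 55/9)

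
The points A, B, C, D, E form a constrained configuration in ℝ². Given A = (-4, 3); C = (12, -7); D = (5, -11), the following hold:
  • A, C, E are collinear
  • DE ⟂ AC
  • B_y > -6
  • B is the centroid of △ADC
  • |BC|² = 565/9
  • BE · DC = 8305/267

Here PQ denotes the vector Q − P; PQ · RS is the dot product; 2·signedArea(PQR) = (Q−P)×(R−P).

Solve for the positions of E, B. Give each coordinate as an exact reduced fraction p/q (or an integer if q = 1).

1. E_x = 780/89  [A, C, E are collinear ∩ DE ⟂ AC]
2. E_y = -443/89  [A, C, E are collinear ∩ DE ⟂ AC]
   → E = (780/89, -443/89)
3. B_x = 13/3  [B is the centroid of △ADC]
4. B_y = -5  [B is the centroid of △ADC]
   → B = (13/3, -5)

B = (13/3, -5)
E = (780/89, -443/89)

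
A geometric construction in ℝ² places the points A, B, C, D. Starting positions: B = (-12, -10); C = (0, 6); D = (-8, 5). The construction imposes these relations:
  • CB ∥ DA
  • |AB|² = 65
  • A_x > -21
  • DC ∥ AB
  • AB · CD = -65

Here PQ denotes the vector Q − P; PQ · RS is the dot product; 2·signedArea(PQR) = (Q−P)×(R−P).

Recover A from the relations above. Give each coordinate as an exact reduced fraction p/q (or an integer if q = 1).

A = (-20, -11)

1. A_x = -20  [DC ∥ AB ∩ CB ∥ DA]
2. A_y = -11  [DC ∥ AB ∩ CB ∥ DA]
   → A = (-20, -11)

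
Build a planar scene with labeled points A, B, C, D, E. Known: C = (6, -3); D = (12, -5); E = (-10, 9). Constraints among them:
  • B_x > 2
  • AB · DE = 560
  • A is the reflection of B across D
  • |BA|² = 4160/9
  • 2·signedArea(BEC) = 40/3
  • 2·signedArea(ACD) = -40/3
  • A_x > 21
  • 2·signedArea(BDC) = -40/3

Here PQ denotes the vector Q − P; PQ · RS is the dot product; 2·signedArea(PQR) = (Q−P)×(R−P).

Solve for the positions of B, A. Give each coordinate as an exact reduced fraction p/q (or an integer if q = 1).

A = (64/3, -31/3)
B = (8/3, 1/3)

1. B_x = 8/3  [2·signedArea(BEC) = 40/3 ∩ 2·signedArea(BDC) = -40/3]
2. B_y = 1/3  [2·signedArea(BEC) = 40/3 ∩ 2·signedArea(BDC) = -40/3]
   → B = (8/3, 1/3)
3. A_x = 64/3  [A is the reflection of B across D]
4. A_y = -31/3  [A is the reflection of B across D]
   → A = (64/3, -31/3)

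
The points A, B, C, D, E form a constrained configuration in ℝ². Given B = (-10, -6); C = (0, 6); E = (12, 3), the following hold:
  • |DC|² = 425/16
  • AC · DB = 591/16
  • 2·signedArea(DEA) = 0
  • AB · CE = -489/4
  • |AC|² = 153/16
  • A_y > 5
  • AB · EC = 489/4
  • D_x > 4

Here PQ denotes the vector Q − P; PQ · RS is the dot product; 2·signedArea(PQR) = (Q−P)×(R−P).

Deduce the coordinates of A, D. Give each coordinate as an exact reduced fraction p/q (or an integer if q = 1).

1. A_x = 3  [line 12·x + -3·y + -81/4 = 0 ∩ |AC|² = 153/16]
2. A_y = 21/4  [line 12·x + -3·y + -81/4 = 0 ∩ |AC|² = 153/16]
   → A = (3, 21/4)
3. D_x = 5  [2·signedArea(DEA) = 0 ∩ AC · DB = 591/16]
4. D_y = 19/4  [2·signedArea(DEA) = 0 ∩ AC · DB = 591/16]
   → D = (5, 19/4)

A = (3, 21/4)
D = (5, 19/4)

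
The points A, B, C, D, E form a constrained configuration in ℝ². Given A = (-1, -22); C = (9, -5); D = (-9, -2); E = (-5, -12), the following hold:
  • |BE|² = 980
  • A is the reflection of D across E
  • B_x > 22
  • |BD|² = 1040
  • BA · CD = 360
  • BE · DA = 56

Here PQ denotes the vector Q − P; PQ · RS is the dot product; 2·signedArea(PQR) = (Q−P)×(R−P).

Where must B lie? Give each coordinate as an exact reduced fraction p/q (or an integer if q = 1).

1. B_x = 23  [BA · CD = 360 ∩ BE · DA = 56]
2. B_y = 2  [BA · CD = 360 ∩ BE · DA = 56]
   → B = (23, 2)

B = (23, 2)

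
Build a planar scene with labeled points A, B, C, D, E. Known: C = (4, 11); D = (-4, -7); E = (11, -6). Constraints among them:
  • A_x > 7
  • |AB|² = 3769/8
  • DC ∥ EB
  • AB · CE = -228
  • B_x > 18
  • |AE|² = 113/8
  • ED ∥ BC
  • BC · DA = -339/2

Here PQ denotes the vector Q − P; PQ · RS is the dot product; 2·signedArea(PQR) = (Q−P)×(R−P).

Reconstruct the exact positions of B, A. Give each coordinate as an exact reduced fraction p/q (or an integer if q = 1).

1. B_x = 19  [ED ∥ BC ∩ DC ∥ EB]
2. B_y = 12  [ED ∥ BC ∩ DC ∥ EB]
   → B = (19, 12)
3. A_x = 29/4  [AB · CE = -228 ∩ BC · DA = -339/2]
4. A_y = -25/4  [AB · CE = -228 ∩ BC · DA = -339/2]
   → A = (29/4, -25/4)

A = (29/4, -25/4)
B = (19, 12)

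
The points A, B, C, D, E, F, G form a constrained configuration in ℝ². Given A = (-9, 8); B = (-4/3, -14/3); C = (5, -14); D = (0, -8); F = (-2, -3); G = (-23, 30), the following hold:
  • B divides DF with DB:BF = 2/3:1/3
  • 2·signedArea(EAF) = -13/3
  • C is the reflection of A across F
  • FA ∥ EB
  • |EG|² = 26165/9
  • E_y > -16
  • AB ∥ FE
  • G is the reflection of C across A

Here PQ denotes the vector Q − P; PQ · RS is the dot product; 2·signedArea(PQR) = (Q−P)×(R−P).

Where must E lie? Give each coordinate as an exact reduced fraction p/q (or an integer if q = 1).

E = (17/3, -47/3)

1. E_x = 17/3  [FA ∥ EB ∩ AB ∥ FE]
2. E_y = -47/3  [FA ∥ EB ∩ AB ∥ FE]
   → E = (17/3, -47/3)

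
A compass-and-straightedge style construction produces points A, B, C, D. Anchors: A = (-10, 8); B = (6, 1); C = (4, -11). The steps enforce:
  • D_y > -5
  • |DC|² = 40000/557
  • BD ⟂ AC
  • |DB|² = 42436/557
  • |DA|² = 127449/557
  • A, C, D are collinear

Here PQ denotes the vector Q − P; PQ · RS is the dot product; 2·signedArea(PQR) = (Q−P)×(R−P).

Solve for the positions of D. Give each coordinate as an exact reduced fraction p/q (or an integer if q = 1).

D = (-572/557, -2327/557)

1. D_x = -572/557  [A, C, D are collinear ∩ BD ⟂ AC]
2. D_y = -2327/557  [A, C, D are collinear ∩ BD ⟂ AC]
   → D = (-572/557, -2327/557)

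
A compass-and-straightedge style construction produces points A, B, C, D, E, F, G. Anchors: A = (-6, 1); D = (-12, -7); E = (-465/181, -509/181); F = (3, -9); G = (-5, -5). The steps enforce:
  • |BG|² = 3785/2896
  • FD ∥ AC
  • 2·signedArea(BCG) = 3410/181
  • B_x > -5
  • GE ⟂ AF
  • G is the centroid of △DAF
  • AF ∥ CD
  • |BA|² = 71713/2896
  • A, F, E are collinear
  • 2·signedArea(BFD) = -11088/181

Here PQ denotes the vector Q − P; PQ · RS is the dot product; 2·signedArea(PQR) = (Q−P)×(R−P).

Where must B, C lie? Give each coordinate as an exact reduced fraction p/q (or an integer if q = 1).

B = (-3567/724, -1397/362)
C = (-21, 3)

1. B_x = -3567/724  [line -2·x + -15·y + -12261/181 = 0 ∩ |BA|² = 71713/2896]
2. B_y = -1397/362  [line -2·x + -15·y + -12261/181 = 0 ∩ |BA|² = 71713/2896]
   → B = (-3567/724, -1397/362)
3. C_x = -21  [2·signedArea(BCG) = 3410/181 ∩ AF ∥ CD]
4. C_y = 3  [2·signedArea(BCG) = 3410/181 ∩ AF ∥ CD]
   → C = (-21, 3)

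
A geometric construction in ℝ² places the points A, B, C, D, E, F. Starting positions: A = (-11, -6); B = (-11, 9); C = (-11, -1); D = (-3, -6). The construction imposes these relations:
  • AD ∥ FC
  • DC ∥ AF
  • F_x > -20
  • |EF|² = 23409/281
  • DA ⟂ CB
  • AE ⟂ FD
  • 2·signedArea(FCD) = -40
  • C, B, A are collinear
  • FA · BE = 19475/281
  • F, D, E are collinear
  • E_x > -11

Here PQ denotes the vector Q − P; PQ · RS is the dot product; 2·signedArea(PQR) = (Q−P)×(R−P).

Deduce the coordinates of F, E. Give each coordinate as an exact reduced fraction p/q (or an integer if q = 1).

1. F_x = -19  [AD ∥ FC ∩ DC ∥ AF]
2. F_y = -1  [AD ∥ FC ∩ DC ∥ AF]
   → F = (-19, -1)
3. E_x = -2891/281  [F, D, E are collinear ∩ AE ⟂ FD]
4. E_y = -1046/281  [F, D, E are collinear ∩ AE ⟂ FD]
   → E = (-2891/281, -1046/281)

E = (-2891/281, -1046/281)
F = (-19, -1)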